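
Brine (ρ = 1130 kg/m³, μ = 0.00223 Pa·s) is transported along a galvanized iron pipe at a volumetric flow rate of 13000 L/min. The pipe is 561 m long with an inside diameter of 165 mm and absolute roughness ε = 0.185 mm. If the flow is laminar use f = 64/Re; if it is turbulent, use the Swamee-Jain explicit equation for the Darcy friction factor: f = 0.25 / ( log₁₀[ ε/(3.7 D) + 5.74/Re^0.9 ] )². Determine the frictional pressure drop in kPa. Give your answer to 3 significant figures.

Q = 13000 L/min = 13000/60000 = 0.2167 m³/s.
Cross-sectional area A = πD²/4 = π(0.165)²/4 = 0.02138 m²; mean velocity V = Q/A = 0.2167/0.02138 = 10.13 m/s.
Reynolds number Re = ρVD/μ = 1130 · 10.13 · 0.165 / 0.00223 = 8.472e+05.
Re > 4000 → turbulent. Relative roughness ε/D = 0.000185/0.165 = 0.00112. Swamee-Jain: f = 0.25/(log₁₀[0.00112/3.7 + 5.74/8.472e+05^0.9])² = 0.25/(log₁₀[0.000303 + 2.65e-05])² = 0.25/(-3.482)² = 0.02062.
Darcy-Weisbach: ΔP = f(L/D)(ρV²/2) = 0.02062·(561/0.165)·(1130·10.13²/2) = 0.02062·3400·5.801e+04 = 4.067e+06 Pa.
ΔP = 4.067e+06 Pa = 4070 kPa.

ΔP ≈ 4070 kPa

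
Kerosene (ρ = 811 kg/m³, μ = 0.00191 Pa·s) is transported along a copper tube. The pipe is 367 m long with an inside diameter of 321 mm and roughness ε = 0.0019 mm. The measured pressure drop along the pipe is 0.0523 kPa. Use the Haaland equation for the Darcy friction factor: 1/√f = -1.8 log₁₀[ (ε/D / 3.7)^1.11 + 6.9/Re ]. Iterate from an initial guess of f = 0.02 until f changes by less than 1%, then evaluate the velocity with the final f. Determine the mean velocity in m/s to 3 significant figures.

V ≈ 0.0586 m/s

Rearranging Darcy-Weisbach: V = √(2·ΔP·D/(f·L·ρ)). With ε/D = 1.9e-06/0.321 = 5.92e-06, iterate starting from f = 0.02:
  f = 0.02 → V = √(2·52.3·0.321/(0.02·367·811)) = 0.0751 m/s; Re = ρVD/μ = 1.024e+04; f → 0.03069
  f = 0.03069 → V = 0.06063 m/s; Re = 8263; f → 0.03258
  f = 0.03258 → V = 0.05885 m/s; Re = 8021; f → 0.03285
Converged (Δf/f < 1%). With the final f = 0.03285: V = √(2·52.3·0.321/(0.03285·367·811)) = 0.0586 m/s.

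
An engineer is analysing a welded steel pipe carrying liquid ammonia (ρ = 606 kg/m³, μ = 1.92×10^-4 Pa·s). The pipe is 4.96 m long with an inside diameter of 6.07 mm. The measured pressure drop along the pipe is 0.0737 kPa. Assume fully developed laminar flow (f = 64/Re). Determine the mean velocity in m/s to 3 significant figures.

For laminar flow, f = 64/Re with Re = ρVD/μ, so Darcy-Weisbach reduces to ΔP = 32μLV/D². Solving for V: V = ΔP·D²/(32μL) = 73.7·(0.00607)²/(32·0.000192·4.96) = 0.08911 m/s.
Check: Re = ρVD/μ = 606·0.08911·0.00607/0.000192 = 1707 < 2300, so the laminar assumption holds.

V ≈ 0.0891 m/s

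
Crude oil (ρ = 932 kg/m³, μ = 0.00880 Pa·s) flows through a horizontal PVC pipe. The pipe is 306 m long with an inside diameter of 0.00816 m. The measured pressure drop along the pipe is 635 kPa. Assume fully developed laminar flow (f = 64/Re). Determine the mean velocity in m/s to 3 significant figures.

V ≈ 0.491 m/s

For laminar flow, f = 64/Re with Re = ρVD/μ, so Darcy-Weisbach reduces to ΔP = 32μLV/D². Solving for V: V = ΔP·D²/(32μL) = 6.35e+05·(0.00816)²/(32·0.0088·306) = 0.4907 m/s.
Check: Re = ρVD/μ = 932·0.4907·0.00816/0.0088 = 424.1 < 2300, so the laminar assumption holds.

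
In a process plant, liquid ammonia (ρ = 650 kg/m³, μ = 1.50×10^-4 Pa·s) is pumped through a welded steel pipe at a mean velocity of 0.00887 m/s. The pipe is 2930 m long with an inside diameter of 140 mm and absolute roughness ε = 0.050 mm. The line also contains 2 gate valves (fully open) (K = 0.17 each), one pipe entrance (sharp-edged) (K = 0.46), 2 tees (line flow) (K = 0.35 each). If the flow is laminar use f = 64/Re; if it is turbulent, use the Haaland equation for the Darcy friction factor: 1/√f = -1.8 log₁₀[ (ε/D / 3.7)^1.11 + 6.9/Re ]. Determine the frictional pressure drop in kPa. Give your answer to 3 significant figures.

Reynolds number Re = ρVD/μ = 650 · 0.00887 · 0.14 / 0.00015 = 5381.
Re > 4000 → turbulent. Relative roughness ε/D = 5e-05/0.14 = 0.000357. Haaland: 1/√f = -1.8 log₁₀[(0.000357/3.7)^1.11 + 6.9/5381] = -1.8 log₁₀[3.49e-05 + 0.00128] = 5.185, so f = 0.0372.
Total minor-loss coefficient ΣK = 2·0.17 + 1·0.46 + 2·0.35 = 1.5.
ΔP = [f·L/D + ΣK]·(ρV²/2) = [0.0372·2930/0.14 + 1.5]·(650·0.00887²/2) = [778.6 + 1.5]·0.02557 = 19.95 Pa.
ΔP = 19.95 Pa = 0.0199 kPa.

ΔP ≈ 0.0199 kPa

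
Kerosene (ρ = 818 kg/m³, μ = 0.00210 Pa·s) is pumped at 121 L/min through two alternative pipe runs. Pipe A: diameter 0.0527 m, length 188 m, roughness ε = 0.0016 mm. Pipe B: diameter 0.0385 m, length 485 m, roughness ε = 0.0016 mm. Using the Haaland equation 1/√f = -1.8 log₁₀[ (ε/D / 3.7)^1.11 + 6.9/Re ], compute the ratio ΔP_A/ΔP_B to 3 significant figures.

Pipe A: V = Q/A = 0.002017/0.002181 = 0.9245 m/s; Re = 1.898e+04; ε/D = 3.04e-05; Haaland → f = 0.02613; ΔP_A = f(L/D)(ρV²/2) = 3.259e+04 Pa.
Pipe B: V = Q/A = 0.002017/0.001164 = 1.732 m/s; Re = 2.598e+04; ε/D = 4.16e-05; Haaland → f = 0.02421; ΔP_B = f(L/D)(ρV²/2) = 3.743e+05 Pa.
ΔP_A/ΔP_B = 3.259e+04/3.743e+05 = 0.0871.

ΔP_A/ΔP_B ≈ 0.0871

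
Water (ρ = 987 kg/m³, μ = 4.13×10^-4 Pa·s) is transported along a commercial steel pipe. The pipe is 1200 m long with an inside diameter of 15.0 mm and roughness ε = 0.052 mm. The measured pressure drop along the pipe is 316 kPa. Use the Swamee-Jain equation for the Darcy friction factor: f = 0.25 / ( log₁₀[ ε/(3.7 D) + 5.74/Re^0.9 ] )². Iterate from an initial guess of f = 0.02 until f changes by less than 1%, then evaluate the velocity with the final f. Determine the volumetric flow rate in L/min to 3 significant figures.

Q ≈ 5.21 L/min

Rearranging Darcy-Weisbach: V = √(2·ΔP·D/(f·L·ρ)). With ε/D = 5.2e-05/0.015 = 0.00347, iterate starting from f = 0.02:
  f = 0.02 → V = √(2·3.16e+05·0.015/(0.02·1200·987)) = 0.6326 m/s; Re = ρVD/μ = 2.268e+04; f → 0.03215
  f = 0.03215 → V = 0.499 m/s; Re = 1.789e+04; f → 0.03313
  f = 0.03313 → V = 0.4915 m/s; Re = 1.762e+04; f → 0.0332
Converged (Δf/f < 1%). With the final f = 0.0332: V = √(2·3.16e+05·0.015/(0.0332·1200·987)) = 0.491 m/s.
Q = V·A = 0.491·(π/4·0.015²) = 8.676e-05 m³/s = 5.21 L/min.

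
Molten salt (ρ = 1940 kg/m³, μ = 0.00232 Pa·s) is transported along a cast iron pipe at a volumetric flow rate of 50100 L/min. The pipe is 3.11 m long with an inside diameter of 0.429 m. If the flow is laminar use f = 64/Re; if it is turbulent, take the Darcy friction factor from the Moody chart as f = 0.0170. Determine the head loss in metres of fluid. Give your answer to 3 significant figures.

Q = 50100 L/min = 50100/60000 = 0.835 m³/s.
Cross-sectional area A = πD²/4 = π(0.429)²/4 = 0.1445 m²; mean velocity V = Q/A = 0.835/0.1445 = 5.777 m/s.
Reynolds number Re = ρVD/μ = 1940 · 5.777 · 0.429 / 0.00232 = 2.072e+06.
Re > 4000 → turbulent; use the Moody-chart value f = 0.0170.
Darcy-Weisbach: ΔP = f(L/D)(ρV²/2) = 0.017·(3.11/0.429)·(1940·5.777²/2) = 0.017·7.249·3.237e+04 = 3989 Pa.
Head loss h_f = ΔP/(ρg) = 3989/(1940·9.81) = 0.210 m.

h_f ≈ 0.210 m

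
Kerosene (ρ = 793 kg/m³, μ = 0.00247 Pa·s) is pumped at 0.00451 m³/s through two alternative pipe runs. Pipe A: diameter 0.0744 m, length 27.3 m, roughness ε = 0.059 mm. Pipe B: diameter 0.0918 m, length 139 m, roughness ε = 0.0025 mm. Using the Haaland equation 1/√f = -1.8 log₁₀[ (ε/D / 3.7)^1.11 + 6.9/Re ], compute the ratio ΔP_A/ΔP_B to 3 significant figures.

Pipe A: V = Q/A = 0.00451/0.004347 = 1.037 m/s; Re = 2.478e+04; ε/D = 0.000793; Haaland → f = 0.02608; ΔP_A = f(L/D)(ρV²/2) = 4084 Pa.
Pipe B: V = Q/A = 0.00451/0.006619 = 0.6814 m/s; Re = 2.008e+04; ε/D = 2.72e-05; Haaland → f = 0.02576; ΔP_B = f(L/D)(ρV²/2) = 7181 Pa.
ΔP_A/ΔP_B = 4084/7181 = 0.569.

ΔP_A/ΔP_B ≈ 0.569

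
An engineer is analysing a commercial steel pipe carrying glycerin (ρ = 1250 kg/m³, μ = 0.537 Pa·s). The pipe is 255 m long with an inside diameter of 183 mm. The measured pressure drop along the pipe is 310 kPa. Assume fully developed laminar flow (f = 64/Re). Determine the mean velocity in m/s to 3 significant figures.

V ≈ 2.37 m/s

For laminar flow, f = 64/Re with Re = ρVD/μ, so Darcy-Weisbach reduces to ΔP = 32μLV/D². Solving for V: V = ΔP·D²/(32μL) = 3.1e+05·(0.183)²/(32·0.537·255) = 2.369 m/s.
Check: Re = ρVD/μ = 1250·2.369·0.183/0.537 = 1009 < 2300, so the laminar assumption holds.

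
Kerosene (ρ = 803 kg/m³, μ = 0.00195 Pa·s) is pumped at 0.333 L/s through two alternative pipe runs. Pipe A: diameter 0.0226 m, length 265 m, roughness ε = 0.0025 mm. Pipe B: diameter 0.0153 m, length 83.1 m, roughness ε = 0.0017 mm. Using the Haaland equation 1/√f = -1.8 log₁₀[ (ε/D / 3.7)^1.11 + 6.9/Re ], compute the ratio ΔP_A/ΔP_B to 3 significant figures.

ΔP_A/ΔP_B ≈ 0.505

Pipe A: V = Q/A = 0.000333/0.0004011 = 0.8301 m/s; Re = 7726; ε/D = 0.000111; Haaland → f = 0.0333; ΔP_A = f(L/D)(ρV²/2) = 1.08e+05 Pa.
Pipe B: V = Q/A = 0.000333/0.0001839 = 1.811 m/s; Re = 1.141e+04; ε/D = 0.000111; Haaland → f = 0.02992; ΔP_B = f(L/D)(ρV²/2) = 2.141e+05 Pa.
ΔP_A/ΔP_B = 1.08e+05/2.141e+05 = 0.505.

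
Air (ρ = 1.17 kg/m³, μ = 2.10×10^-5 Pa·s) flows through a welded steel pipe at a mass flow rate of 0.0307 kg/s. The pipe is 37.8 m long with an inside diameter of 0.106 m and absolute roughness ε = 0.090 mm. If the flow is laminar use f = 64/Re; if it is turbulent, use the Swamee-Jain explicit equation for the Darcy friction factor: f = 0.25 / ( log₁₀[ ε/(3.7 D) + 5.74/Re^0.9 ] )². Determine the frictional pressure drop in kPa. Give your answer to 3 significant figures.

ΔP ≈ 0.0526 kPa

A = πD²/4 = π(0.106)²/4 = 0.008825 m²; mean velocity V = ṁ/(ρA) = 0.0307/(1.17 · 0.008825) = 2.973 m/s.
Reynolds number Re = ρVD/μ = 1.17 · 2.973 · 0.106 / 2.1e-05 = 1.756e+04.
Re > 4000 → turbulent. Relative roughness ε/D = 9e-05/0.106 = 0.000849. Swamee-Jain: f = 0.25/(log₁₀[0.000849/3.7 + 5.74/1.756e+04^0.9])² = 0.25/(log₁₀[0.000229 + 0.000869])² = 0.25/(-2.959)² = 0.02855.
Darcy-Weisbach: ΔP = f(L/D)(ρV²/2) = 0.02855·(37.8/0.106)·(1.17·2.973²/2) = 0.02855·356.6·5.172 = 52.65 Pa.
ΔP = 52.65 Pa = 0.0526 kPa.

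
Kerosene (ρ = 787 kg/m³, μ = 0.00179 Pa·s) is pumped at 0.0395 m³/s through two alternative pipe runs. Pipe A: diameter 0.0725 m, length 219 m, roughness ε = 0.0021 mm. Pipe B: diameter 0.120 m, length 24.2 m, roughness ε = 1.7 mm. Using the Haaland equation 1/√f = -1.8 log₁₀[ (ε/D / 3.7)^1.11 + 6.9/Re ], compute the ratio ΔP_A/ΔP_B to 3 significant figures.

Pipe A: V = Q/A = 0.0395/0.004128 = 9.568 m/s; Re = 3.05e+05; ε/D = 2.9e-05; Haaland → f = 0.01455; ΔP_A = f(L/D)(ρV²/2) = 1.583e+06 Pa.
Pipe B: V = Q/A = 0.0395/0.01131 = 3.493 m/s; Re = 1.843e+05; ε/D = 0.0142; Haaland → f = 0.04313; ΔP_B = f(L/D)(ρV²/2) = 4.175e+04 Pa.
ΔP_A/ΔP_B = 1.583e+06/4.175e+04 = 37.9.

ΔP_A/ΔP_B ≈ 37.9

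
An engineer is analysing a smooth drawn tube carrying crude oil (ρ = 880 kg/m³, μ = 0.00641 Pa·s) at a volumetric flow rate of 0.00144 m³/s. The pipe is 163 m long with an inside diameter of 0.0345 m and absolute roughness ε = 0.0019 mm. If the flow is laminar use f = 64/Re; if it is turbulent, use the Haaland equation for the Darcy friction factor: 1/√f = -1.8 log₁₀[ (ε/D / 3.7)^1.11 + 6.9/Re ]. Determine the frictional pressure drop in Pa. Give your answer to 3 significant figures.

Cross-sectional area A = πD²/4 = π(0.0345)²/4 = 0.0009348 m²; mean velocity V = Q/A = 0.00144/0.0009348 = 1.54 m/s.
Reynolds number Re = ρVD/μ = 880 · 1.54 · 0.0345 / 0.00641 = 7296.
Re > 4000 → turbulent. Relative roughness ε/D = 1.9e-06/0.0345 = 5.51e-05. Haaland: 1/√f = -1.8 log₁₀[(5.51e-05/3.7)^1.11 + 6.9/7296] = -1.8 log₁₀[4.38e-06 + 0.000946] = 5.44, so f = 0.03379.
Darcy-Weisbach: ΔP = f(L/D)(ρV²/2) = 0.03379·(163/0.0345)·(880·1.54²/2) = 0.03379·4725·1044 = 1.667e+05 Pa.

ΔP ≈ 167000 Pa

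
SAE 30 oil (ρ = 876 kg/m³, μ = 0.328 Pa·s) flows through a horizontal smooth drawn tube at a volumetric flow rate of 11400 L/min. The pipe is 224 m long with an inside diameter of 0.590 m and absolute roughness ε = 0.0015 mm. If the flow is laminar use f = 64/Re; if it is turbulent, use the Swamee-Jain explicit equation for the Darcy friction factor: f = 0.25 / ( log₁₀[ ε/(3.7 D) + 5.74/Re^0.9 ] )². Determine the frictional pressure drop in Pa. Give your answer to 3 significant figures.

ΔP ≈ 4690 Pa

Q = 11400 L/min = 11400/60000 = 0.19 m³/s.
Cross-sectional area A = πD²/4 = π(0.59)²/4 = 0.2734 m²; mean velocity V = Q/A = 0.19/0.2734 = 0.695 m/s.
Reynolds number Re = ρVD/μ = 876 · 0.695 · 0.59 / 0.328 = 1095.
Re < 2300 → laminar flow, so f = 64/Re = 64/1095 = 0.05844 (the turbulent correlation is not needed).
Darcy-Weisbach: ΔP = f(L/D)(ρV²/2) = 0.05844·(224/0.59)·(876·0.695²/2) = 0.05844·379.7·211.5 = 4694 Pa.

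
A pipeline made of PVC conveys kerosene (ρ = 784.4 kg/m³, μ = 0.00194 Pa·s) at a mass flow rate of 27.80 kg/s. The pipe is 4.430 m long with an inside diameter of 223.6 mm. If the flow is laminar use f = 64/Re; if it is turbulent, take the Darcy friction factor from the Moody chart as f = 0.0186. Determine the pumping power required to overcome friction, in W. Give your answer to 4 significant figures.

A = πD²/4 = π(0.2236)²/4 = 0.03927 m²; mean velocity V = ṁ/(ρA) = 27.8/(784.4 · 0.03927) = 0.9026 m/s.
Reynolds number Re = ρVD/μ = 784.4 · 0.9026 · 0.2236 / 0.00194 = 8.16e+04.
Re > 4000 → turbulent; use the Moody-chart value f = 0.0186.
Darcy-Weisbach: ΔP = f(L/D)(ρV²/2) = 0.0186·(4.43/0.2236)·(784.4·0.9026²/2) = 0.0186·19.81·319.5 = 117.7 Pa.
Q = ṁ/ρ = 27.8/784.4 = 0.03544 m³/s.
Pumping power P = QΔP = 0.03544·117.7 = 4.1726 W = 4.173 W.

P ≈ 4.173 W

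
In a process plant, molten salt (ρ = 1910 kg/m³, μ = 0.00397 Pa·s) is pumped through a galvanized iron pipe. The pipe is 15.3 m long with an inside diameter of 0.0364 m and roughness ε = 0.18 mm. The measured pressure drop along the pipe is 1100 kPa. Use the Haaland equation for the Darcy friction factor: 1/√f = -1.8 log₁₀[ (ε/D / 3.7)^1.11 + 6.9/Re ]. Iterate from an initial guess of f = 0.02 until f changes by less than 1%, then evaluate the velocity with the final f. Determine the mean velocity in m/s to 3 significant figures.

Rearranging Darcy-Weisbach: V = √(2·ΔP·D/(f·L·ρ)). With ε/D = 0.00018/0.0364 = 0.00495, iterate starting from f = 0.02:
  f = 0.02 → V = √(2·1.1e+06·0.0364/(0.02·15.3·1910)) = 11.71 m/s; Re = ρVD/μ = 2.05e+05; f → 0.03075
  f = 0.03075 → V = 9.44 m/s; Re = 1.653e+05; f → 0.03085
Converged (Δf/f < 1%). With the final f = 0.03085: V = √(2·1.1e+06·0.0364/(0.03085·15.3·1910)) = 9.425 m/s.

V ≈ 9.42 m/s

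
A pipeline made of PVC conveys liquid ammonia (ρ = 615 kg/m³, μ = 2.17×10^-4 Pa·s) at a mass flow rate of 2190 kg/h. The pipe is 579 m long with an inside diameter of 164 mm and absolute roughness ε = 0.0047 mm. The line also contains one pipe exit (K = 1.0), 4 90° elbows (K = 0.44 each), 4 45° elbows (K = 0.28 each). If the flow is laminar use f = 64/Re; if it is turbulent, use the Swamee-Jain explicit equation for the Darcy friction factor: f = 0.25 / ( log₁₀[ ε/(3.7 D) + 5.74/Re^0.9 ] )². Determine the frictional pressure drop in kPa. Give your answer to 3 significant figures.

ṁ = 2190 kg/h = 2190/3600 = 0.6083 kg/s.
A = πD²/4 = π(0.164)²/4 = 0.02112 m²; mean velocity V = ṁ/(ρA) = 0.6083/(615 · 0.02112) = 0.04683 m/s.
Reynolds number Re = ρVD/μ = 615 · 0.04683 · 0.164 / 0.000217 = 2.176e+04.
Re > 4000 → turbulent. Relative roughness ε/D = 4.7e-06/0.164 = 2.87e-05. Swamee-Jain: f = 0.25/(log₁₀[2.87e-05/3.7 + 5.74/2.176e+04^0.9])² = 0.25/(log₁₀[7.75e-06 + 0.000716])² = 0.25/(-3.14)² = 0.02535.
Total minor-loss coefficient ΣK = 1·1 + 4·0.44 + 4·0.28 = 3.88.
ΔP = [f·L/D + ΣK]·(ρV²/2) = [0.02535·579/0.164 + 3.88]·(615·0.04683²/2) = [89.5 + 3.88]·0.6743 = 62.96 Pa.
ΔP = 62.96 Pa = 0.0630 kPa.

ΔP ≈ 0.0630 kPa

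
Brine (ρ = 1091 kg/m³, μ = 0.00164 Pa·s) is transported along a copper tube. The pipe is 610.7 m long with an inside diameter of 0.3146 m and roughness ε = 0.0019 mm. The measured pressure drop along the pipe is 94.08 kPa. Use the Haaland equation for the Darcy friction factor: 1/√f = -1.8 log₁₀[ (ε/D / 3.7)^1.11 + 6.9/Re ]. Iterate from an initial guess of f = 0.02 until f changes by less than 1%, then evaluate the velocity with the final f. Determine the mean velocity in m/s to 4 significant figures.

V ≈ 2.622 m/s

Rearranging Darcy-Weisbach: V = √(2·ΔP·D/(f·L·ρ)). With ε/D = 1.9e-06/0.3146 = 6.04e-06, iterate starting from f = 0.02:
  f = 0.02 → V = √(2·9.408e+04·0.3146/(0.02·610.7·1091)) = 2.108 m/s; Re = ρVD/μ = 4.411e+05; f → 0.01342
  f = 0.01342 → V = 2.573 m/s; Re = 5.385e+05; f → 0.01296
  f = 0.01296 → V = 2.618 m/s; Re = 5.479e+05; f → 0.01292
Converged (Δf/f < 1%). With the final f = 0.01292: V = √(2·9.408e+04·0.3146/(0.01292·610.7·1091)) = 2.622 m/s.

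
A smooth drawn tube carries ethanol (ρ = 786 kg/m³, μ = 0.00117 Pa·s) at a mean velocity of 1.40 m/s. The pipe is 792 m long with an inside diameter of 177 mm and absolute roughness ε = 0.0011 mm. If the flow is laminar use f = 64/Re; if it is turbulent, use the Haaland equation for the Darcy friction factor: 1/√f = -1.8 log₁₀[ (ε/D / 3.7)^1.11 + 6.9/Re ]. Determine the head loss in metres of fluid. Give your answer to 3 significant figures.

Reynolds number Re = ρVD/μ = 786 · 1.4 · 0.177 / 0.00117 = 1.665e+05.
Re > 4000 → turbulent. Relative roughness ε/D = 1.1e-06/0.177 = 6.21e-06. Haaland: 1/√f = -1.8 log₁₀[(6.21e-06/3.7)^1.11 + 6.9/1.665e+05] = -1.8 log₁₀[3.89e-07 + 4.14e-05] = 7.881, so f = 0.0161.
Darcy-Weisbach: ΔP = f(L/D)(ρV²/2) = 0.0161·(792/0.177)·(786·1.4²/2) = 0.0161·4475·770.3 = 5.549e+04 Pa.
Head loss h_f = ΔP/(ρg) = 5.549e+04/(786·9.81) = 7.20 m.

h_f ≈ 7.20 m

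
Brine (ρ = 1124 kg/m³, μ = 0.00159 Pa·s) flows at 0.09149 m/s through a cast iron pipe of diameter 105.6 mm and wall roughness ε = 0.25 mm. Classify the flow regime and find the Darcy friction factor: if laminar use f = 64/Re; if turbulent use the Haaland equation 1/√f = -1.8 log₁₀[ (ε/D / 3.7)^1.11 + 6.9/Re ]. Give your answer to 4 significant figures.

Re = ρVD/μ = 1124·0.09149·0.1056/0.00159 = 6830.
Re > 4000 → turbulent. ε/D = 0.00025/0.1056 = 0.00237; Haaland: 1/√f = -1.8 log₁₀[0.000285 + 0.00101] = 5.198, so f = 0.03701.

f ≈ 0.03701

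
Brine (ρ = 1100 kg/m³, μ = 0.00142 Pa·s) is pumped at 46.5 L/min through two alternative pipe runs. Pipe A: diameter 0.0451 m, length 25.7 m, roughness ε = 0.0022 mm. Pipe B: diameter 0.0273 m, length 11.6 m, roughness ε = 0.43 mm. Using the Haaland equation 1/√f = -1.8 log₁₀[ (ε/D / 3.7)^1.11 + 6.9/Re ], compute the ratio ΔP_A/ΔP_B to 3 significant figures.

Pipe A: V = Q/A = 0.000775/0.001598 = 0.4851 m/s; Re = 1.695e+04; ε/D = 4.88e-05; Haaland → f = 0.02692; ΔP_A = f(L/D)(ρV²/2) = 1985 Pa.
Pipe B: V = Q/A = 0.000775/0.0005853 = 1.324 m/s; Re = 2.8e+04; ε/D = 0.0158; Haaland → f = 0.04608; ΔP_B = f(L/D)(ρV²/2) = 1.888e+04 Pa.
ΔP_A/ΔP_B = 1985/1.888e+04 = 0.105.

ΔP_A/ΔP_B ≈ 0.105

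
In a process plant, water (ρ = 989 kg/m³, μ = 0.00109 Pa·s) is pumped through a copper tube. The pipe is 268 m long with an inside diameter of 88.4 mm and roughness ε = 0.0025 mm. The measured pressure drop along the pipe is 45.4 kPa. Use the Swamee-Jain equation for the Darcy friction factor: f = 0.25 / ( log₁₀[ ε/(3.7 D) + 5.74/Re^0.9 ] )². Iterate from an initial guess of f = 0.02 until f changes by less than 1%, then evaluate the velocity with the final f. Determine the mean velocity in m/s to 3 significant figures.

Rearranging Darcy-Weisbach: V = √(2·ΔP·D/(f·L·ρ)). With ε/D = 2.5e-06/0.0884 = 2.83e-05, iterate starting from f = 0.02:
  f = 0.02 → V = √(2·4.54e+04·0.0884/(0.02·268·989)) = 1.231 m/s; Re = ρVD/μ = 9.87e+04; f → 0.01808
  f = 0.01808 → V = 1.294 m/s; Re = 1.038e+05; f → 0.0179
  f = 0.0179 → V = 1.301 m/s; Re = 1.043e+05; f → 0.01788
Converged (Δf/f < 1%). With the final f = 0.01788: V = √(2·4.54e+04·0.0884/(0.01788·268·989)) = 1.301 m/s.

V ≈ 1.30 m/s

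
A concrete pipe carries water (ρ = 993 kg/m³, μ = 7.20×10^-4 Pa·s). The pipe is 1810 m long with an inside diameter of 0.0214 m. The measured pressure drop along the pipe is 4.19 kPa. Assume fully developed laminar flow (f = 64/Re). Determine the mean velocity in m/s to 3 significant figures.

V ≈ 0.0460 m/s

For laminar flow, f = 64/Re with Re = ρVD/μ, so Darcy-Weisbach reduces to ΔP = 32μLV/D². Solving for V: V = ΔP·D²/(32μL) = 4190·(0.0214)²/(32·0.00072·1810) = 0.04601 m/s.
Check: Re = ρVD/μ = 993·0.04601·0.0214/0.00072 = 1358 < 2300, so the laminar assumption holds.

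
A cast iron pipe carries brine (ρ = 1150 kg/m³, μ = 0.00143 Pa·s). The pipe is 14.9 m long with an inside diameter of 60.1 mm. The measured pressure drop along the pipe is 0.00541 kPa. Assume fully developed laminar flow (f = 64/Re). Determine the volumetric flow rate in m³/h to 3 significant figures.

For laminar flow, f = 64/Re with Re = ρVD/μ, so Darcy-Weisbach reduces to ΔP = 32μLV/D². Solving for V: V = ΔP·D²/(32μL) = 5.41·(0.0601)²/(32·0.00143·14.9) = 0.02866 m/s.
Check: Re = ρVD/μ = 1150·0.02866·0.0601/0.00143 = 1385 < 2300, so the laminar assumption holds.
Q = V·A = 0.02866·(π/4·0.0601²) = 8.13e-05 m³/s = 0.293 m³/h.

Q ≈ 0.293 m³/h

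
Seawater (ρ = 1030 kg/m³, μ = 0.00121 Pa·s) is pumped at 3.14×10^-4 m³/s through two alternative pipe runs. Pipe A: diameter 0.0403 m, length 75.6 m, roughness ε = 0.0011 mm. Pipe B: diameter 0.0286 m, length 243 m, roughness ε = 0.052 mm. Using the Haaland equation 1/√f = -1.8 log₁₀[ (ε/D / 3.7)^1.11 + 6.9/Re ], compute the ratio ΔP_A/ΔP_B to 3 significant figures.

Pipe A: V = Q/A = 0.000314/0.001276 = 0.2462 m/s; Re = 8445; ε/D = 2.73e-05; Haaland → f = 0.03239; ΔP_A = f(L/D)(ρV²/2) = 1897 Pa.
Pipe B: V = Q/A = 0.000314/0.0006424 = 0.4888 m/s; Re = 1.19e+04; ε/D = 0.00182; Haaland → f = 0.0321; ΔP_B = f(L/D)(ρV²/2) = 3.355e+04 Pa.
ΔP_A/ΔP_B = 1897/3.355e+04 = 0.0565.

ΔP_A/ΔP_B ≈ 0.0565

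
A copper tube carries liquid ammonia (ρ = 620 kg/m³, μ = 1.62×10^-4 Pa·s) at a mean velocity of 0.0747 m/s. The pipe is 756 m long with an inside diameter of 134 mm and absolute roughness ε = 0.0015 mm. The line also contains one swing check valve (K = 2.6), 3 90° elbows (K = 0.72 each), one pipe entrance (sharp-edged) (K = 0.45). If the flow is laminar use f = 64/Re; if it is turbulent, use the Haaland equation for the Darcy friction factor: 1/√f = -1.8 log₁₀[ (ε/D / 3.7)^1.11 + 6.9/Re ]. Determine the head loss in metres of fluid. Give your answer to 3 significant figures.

Reynolds number Re = ρVD/μ = 620 · 0.0747 · 0.134 / 0.000162 = 3.831e+04.
Re > 4000 → turbulent. Relative roughness ε/D = 1.5e-06/0.134 = 1.12e-05. Haaland: 1/√f = -1.8 log₁₀[(1.12e-05/3.7)^1.11 + 6.9/3.831e+04] = -1.8 log₁₀[7.48e-07 + 0.00018] = 6.737, so f = 0.02203.
Total minor-loss coefficient ΣK = 1·2.6 + 3·0.72 + 1·0.45 = 5.21.
ΔP = [f·L/D + ΣK]·(ρV²/2) = [0.02203·756/0.134 + 5.21]·(620·0.0747²/2) = [124.3 + 5.21]·1.73 = 224.1 Pa.
Head loss h_f = ΔP/(ρg) = 224.1/(620·9.81) = 0.0368 m.

h_f ≈ 0.0368 m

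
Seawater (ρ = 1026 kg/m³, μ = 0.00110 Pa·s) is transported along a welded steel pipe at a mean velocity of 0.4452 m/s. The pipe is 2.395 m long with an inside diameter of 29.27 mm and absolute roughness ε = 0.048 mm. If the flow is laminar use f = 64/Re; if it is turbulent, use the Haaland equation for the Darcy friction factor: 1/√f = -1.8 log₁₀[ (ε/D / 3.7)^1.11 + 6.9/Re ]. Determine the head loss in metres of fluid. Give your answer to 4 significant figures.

Reynolds number Re = ρVD/μ = 1026 · 0.4452 · 0.02927 / 0.0011 = 1.215e+04.
Re > 4000 → turbulent. Relative roughness ε/D = 4.8e-05/0.02927 = 0.00164. Haaland: 1/√f = -1.8 log₁₀[(0.00164/3.7)^1.11 + 6.9/1.215e+04] = -1.8 log₁₀[0.00019 + 0.000568] = 5.617, so f = 0.03169.
Darcy-Weisbach: ΔP = f(L/D)(ρV²/2) = 0.03169·(2.395/0.02927)·(1026·0.4452²/2) = 0.03169·81.82·101.7 = 263.7 Pa.
Head loss h_f = ΔP/(ρg) = 263.7/(1026·9.81) = 0.02620 m.

h_f ≈ 0.02620 m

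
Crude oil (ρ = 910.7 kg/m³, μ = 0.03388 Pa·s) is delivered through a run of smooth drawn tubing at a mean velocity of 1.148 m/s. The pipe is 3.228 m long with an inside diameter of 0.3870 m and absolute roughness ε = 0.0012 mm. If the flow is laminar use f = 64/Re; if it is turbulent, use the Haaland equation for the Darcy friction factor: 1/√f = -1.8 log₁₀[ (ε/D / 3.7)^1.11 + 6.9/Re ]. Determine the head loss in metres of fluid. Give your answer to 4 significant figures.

h_f ≈ 0.01649 m

Reynolds number Re = ρVD/μ = 910.7 · 1.148 · 0.387 / 0.0339 = 1.194e+04.
Re > 4000 → turbulent. Relative roughness ε/D = 1.2e-06/0.387 = 3.1e-06. Haaland: 1/√f = -1.8 log₁₀[(3.1e-06/3.7)^1.11 + 6.9/1.194e+04] = -1.8 log₁₀[1.8e-07 + 0.000578] = 5.829, so f = 0.02944.
Darcy-Weisbach: ΔP = f(L/D)(ρV²/2) = 0.02944·(3.228/0.387)·(910.7·1.148²/2) = 0.02944·8.341·600.1 = 147.3 Pa.
Head loss h_f = ΔP/(ρg) = 147.3/(910.7·9.81) = 0.01649 m.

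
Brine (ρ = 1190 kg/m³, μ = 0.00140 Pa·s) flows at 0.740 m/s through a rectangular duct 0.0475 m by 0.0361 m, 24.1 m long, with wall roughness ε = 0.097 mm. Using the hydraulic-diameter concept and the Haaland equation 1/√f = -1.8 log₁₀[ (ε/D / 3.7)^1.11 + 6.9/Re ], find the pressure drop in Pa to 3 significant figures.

ΔP ≈ 5570 Pa

Hydraulic diameter D_h = 4A/P = 4·(0.0475·0.0361)/(2·(0.0475+0.0361)) = 0.006859/0.1672 = 0.04102 m.
Re = ρVD_h/μ = 1190·0.74·0.04102/0.0014 = 2.58e+04.
ε/D_h = 9.7e-05/0.04102 = 0.00236; Haaland gives 1/√f = -1.8 log₁₀[0.000285+0.000267] = 5.865, so f = 0.02908.
ΔP = f(L/D_h)(ρV²/2) = 0.02908·24.1/0.04102·325.8 = 5565 Pa.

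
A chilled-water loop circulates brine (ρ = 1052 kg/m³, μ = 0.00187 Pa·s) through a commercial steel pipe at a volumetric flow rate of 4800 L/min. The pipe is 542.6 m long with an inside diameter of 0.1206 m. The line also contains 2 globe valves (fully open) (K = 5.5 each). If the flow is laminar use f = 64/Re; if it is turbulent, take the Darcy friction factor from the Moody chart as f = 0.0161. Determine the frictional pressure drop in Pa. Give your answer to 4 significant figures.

Q = 4800 L/min = 4800/60000 = 0.08 m³/s.
Cross-sectional area A = πD²/4 = π(0.1206)²/4 = 0.01142 m²; mean velocity V = Q/A = 0.08/0.01142 = 7.003 m/s.
Reynolds number Re = ρVD/μ = 1052 · 7.003 · 0.1206 / 0.00187 = 4.751e+05.
Re > 4000 → turbulent; use the Moody-chart value f = 0.0161.
Total minor-loss coefficient ΣK = 2·5.5 = 11.
ΔP = [f·L/D + ΣK]·(ρV²/2) = [0.0161·542.6/0.1206 + 11]·(1052·7.003²/2) = [72.44 + 11]·2.58e+04 = 2.153e+06 Pa.

ΔP ≈ 2153000 Pa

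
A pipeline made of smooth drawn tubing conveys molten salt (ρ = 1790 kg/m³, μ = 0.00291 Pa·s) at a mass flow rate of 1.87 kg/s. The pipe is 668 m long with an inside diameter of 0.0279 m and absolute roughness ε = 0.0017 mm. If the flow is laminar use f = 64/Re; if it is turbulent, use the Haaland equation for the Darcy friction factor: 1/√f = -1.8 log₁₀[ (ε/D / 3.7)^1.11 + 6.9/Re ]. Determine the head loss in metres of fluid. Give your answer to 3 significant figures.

A = πD²/4 = π(0.0279)²/4 = 0.0006114 m²; mean velocity V = ṁ/(ρA) = 1.87/(1790 · 0.0006114) = 1.709 m/s.
Reynolds number Re = ρVD/μ = 1790 · 1.709 · 0.0279 / 0.00291 = 2.933e+04.
Re > 4000 → turbulent. Relative roughness ε/D = 1.7e-06/0.0279 = 6.09e-05. Haaland: 1/√f = -1.8 log₁₀[(6.09e-05/3.7)^1.11 + 6.9/2.933e+04] = -1.8 log₁₀[4.9e-06 + 0.000235] = 6.515, so f = 0.02356.
Darcy-Weisbach: ΔP = f(L/D)(ρV²/2) = 0.02356·(668/0.0279)·(1790·1.709²/2) = 0.02356·2.394e+04·2613 = 1.474e+06 Pa.
Head loss h_f = ΔP/(ρg) = 1.474e+06/(1790·9.81) = 84.0 m.

h_f ≈ 84.0 m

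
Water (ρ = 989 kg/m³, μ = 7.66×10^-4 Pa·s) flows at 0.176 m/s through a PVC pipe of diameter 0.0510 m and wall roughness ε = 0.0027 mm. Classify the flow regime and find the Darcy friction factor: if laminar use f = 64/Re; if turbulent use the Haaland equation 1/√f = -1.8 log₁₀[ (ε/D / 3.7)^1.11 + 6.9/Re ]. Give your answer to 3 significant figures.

Re = ρVD/μ = 989·0.176·0.051/0.000766 = 1.159e+04.
Re > 4000 → turbulent. ε/D = 2.7e-06/0.051 = 5.29e-05; Haaland: 1/√f = -1.8 log₁₀[4.19e-06 + 0.000595] = 5.8, so f = 0.02973.

f ≈ 0.0297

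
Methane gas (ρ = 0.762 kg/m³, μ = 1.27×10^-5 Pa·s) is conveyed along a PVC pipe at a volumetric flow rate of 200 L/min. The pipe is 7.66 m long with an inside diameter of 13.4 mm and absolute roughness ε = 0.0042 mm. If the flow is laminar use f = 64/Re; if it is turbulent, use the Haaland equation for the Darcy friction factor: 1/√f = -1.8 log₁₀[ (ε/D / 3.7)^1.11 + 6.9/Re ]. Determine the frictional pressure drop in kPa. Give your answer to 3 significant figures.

ΔP ≈ 3.24 kPa

Q = 200 L/min = 200/60000 = 0.003333 m³/s.
Cross-sectional area A = πD²/4 = π(0.0134)²/4 = 0.000141 m²; mean velocity V = Q/A = 0.003333/0.000141 = 23.64 m/s.
Reynolds number Re = ρVD/μ = 0.762 · 23.64 · 0.0134 / 1.27e-05 = 1.9e+04.
Re > 4000 → turbulent. Relative roughness ε/D = 4.2e-06/0.0134 = 0.000313. Haaland: 1/√f = -1.8 log₁₀[(0.000313/3.7)^1.11 + 6.9/1.9e+04] = -1.8 log₁₀[3.02e-05 + 0.000363] = 6.13, so f = 0.02662.
Darcy-Weisbach: ΔP = f(L/D)(ρV²/2) = 0.02662·(7.66/0.0134)·(0.762·23.64²/2) = 0.02662·571.6·212.9 = 3239 Pa.
ΔP = 3239 Pa = 3.24 kPa.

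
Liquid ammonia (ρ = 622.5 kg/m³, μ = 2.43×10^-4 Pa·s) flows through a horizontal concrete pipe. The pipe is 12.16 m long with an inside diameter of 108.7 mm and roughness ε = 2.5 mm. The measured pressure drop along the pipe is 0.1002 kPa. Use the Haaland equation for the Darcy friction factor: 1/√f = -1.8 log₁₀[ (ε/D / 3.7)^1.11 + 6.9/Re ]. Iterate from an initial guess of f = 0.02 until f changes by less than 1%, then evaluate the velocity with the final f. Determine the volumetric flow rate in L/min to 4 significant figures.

Rearranging Darcy-Weisbach: V = √(2·ΔP·D/(f·L·ρ)). With ε/D = 0.0025/0.1087 = 0.023, iterate starting from f = 0.02:
  f = 0.02 → V = √(2·100.2·0.1087/(0.02·12.16·622.5)) = 0.3793 m/s; Re = ρVD/μ = 1.056e+05; f → 0.05179
  f = 0.05179 → V = 0.2357 m/s; Re = 6.564e+04; f → 0.05199
Converged (Δf/f < 1%). With the final f = 0.05199: V = √(2·100.2·0.1087/(0.05199·12.16·622.5)) = 0.2353 m/s.
Q = V·A = 0.2353·(π/4·0.1087²) = 0.002183 m³/s = 131.0 L/min.

Q ≈ 131.0 L/min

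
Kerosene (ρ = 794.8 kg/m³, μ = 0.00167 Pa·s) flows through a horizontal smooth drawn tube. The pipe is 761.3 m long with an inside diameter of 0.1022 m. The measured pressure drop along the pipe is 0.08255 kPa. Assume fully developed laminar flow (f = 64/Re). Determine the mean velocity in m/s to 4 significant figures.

V ≈ 0.02119 m/s

For laminar flow, f = 64/Re with Re = ρVD/μ, so Darcy-Weisbach reduces to ΔP = 32μLV/D². Solving for V: V = ΔP·D²/(32μL) = 82.55·(0.1022)²/(32·0.00167·761.3) = 0.02119 m/s.
Check: Re = ρVD/μ = 794.8·0.02119·0.1022/0.00167 = 1031 < 2300, so the laminar assumption holds.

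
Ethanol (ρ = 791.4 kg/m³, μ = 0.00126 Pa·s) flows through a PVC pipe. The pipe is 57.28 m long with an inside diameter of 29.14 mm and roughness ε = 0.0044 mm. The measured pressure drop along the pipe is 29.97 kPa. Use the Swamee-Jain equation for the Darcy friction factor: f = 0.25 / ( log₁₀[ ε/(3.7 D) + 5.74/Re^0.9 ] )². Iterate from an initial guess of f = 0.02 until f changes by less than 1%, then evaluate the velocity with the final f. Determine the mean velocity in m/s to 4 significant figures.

Rearranging Darcy-Weisbach: V = √(2·ΔP·D/(f·L·ρ)). With ε/D = 4.4e-06/0.02914 = 0.000151, iterate starting from f = 0.02:
  f = 0.02 → V = √(2·2.997e+04·0.02914/(0.02·57.28·791.4)) = 1.388 m/s; Re = ρVD/μ = 2.54e+04; f → 0.02475
  f = 0.02475 → V = 1.248 m/s; Re = 2.283e+04; f → 0.02538
  f = 0.02538 → V = 1.232 m/s; Re = 2.255e+04; f → 0.02545
Converged (Δf/f < 1%). With the final f = 0.02545: V = √(2·2.997e+04·0.02914/(0.02545·57.28·791.4)) = 1.23 m/s.

V ≈ 1.230 m/s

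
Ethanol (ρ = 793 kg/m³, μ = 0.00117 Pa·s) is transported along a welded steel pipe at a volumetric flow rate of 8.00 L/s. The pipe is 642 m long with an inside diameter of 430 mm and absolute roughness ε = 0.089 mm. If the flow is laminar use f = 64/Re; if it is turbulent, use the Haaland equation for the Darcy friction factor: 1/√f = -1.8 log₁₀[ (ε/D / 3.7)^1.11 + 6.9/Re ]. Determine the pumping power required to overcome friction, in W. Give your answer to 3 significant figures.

Q = 8.00 L/s = 8.00/1000 = 0.008 m³/s.
Cross-sectional area A = πD²/4 = π(0.43)²/4 = 0.1452 m²; mean velocity V = Q/A = 0.008/0.1452 = 0.05509 m/s.
Reynolds number Re = ρVD/μ = 793 · 0.05509 · 0.43 / 0.00117 = 1.606e+04.
Re > 4000 → turbulent. Relative roughness ε/D = 8.9e-05/0.43 = 0.000207. Haaland: 1/√f = -1.8 log₁₀[(0.000207/3.7)^1.11 + 6.9/1.606e+04] = -1.8 log₁₀[1.91e-05 + 0.00043] = 6.026, so f = 0.02754.
Darcy-Weisbach: ΔP = f(L/D)(ρV²/2) = 0.02754·(642/0.43)·(793·0.05509²/2) = 0.02754·1493·1.203 = 49.47 Pa.
Pumping power P = QΔP = 0.008·49.47 = 0.3958 W = 0.396 W.

P ≈ 0.396 W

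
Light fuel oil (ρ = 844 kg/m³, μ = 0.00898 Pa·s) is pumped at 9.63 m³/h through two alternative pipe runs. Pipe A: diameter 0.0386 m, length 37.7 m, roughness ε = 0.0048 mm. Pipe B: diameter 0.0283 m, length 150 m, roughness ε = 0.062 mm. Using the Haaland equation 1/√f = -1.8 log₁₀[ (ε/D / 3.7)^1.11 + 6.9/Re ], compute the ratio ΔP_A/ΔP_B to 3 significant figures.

Pipe A: V = Q/A = 0.002675/0.00117 = 2.286 m/s; Re = 8293; ε/D = 0.000124; Haaland → f = 0.03266; ΔP_A = f(L/D)(ρV²/2) = 7.033e+04 Pa.
Pipe B: V = Q/A = 0.002675/0.000629 = 4.253 m/s; Re = 1.131e+04; ε/D = 0.00219; Haaland → f = 0.03297; ΔP_B = f(L/D)(ρV²/2) = 1.334e+06 Pa.
ΔP_A/ΔP_B = 7.033e+04/1.334e+06 = 0.0527.

ΔP_A/ΔP_B ≈ 0.0527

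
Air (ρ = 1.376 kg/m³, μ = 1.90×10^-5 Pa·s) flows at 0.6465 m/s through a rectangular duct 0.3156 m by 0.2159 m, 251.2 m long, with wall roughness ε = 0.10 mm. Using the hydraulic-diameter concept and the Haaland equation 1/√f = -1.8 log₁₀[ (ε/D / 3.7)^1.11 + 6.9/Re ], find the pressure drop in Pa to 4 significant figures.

ΔP ≈ 8.426 Pa

Hydraulic diameter D_h = 4A/P = 4·(0.3156·0.2159)/(2·(0.3156+0.2159)) = 0.2726/1.063 = 0.2564 m.
Re = ρVD_h/μ = 1.376·0.6465·0.2564/1.9e-05 = 1.2e+04.
ε/D_h = 0.0001/0.2564 = 0.00039; Haaland gives 1/√f = -1.8 log₁₀[3.85e-05+0.000575] = 5.782, so f = 0.02991.
ΔP = f(L/D_h)(ρV²/2) = 0.02991·251.2/0.2564·0.2876 = 8.426 Pa.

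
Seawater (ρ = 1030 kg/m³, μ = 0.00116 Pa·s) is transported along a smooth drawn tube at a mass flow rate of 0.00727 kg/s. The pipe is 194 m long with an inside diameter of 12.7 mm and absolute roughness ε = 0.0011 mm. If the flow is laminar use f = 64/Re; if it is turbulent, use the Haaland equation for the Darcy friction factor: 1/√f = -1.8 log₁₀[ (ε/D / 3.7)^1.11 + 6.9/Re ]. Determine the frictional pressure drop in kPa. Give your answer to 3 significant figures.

A = πD²/4 = π(0.0127)²/4 = 0.0001267 m²; mean velocity V = ṁ/(ρA) = 0.00727/(1030 · 0.0001267) = 0.05572 m/s.
Reynolds number Re = ρVD/μ = 1030 · 0.05572 · 0.0127 / 0.00116 = 628.3.
Re < 2300 → laminar flow, so f = 64/Re = 64/628.3 = 0.1019 (the turbulent correlation is not needed).
Darcy-Weisbach: ΔP = f(L/D)(ρV²/2) = 0.1019·(194/0.0127)·(1030·0.05572²/2) = 0.1019·1.528e+04·1.599 = 2488 Pa.
ΔP = 2488 Pa = 2.49 kPa.

ΔP ≈ 2.49 kPa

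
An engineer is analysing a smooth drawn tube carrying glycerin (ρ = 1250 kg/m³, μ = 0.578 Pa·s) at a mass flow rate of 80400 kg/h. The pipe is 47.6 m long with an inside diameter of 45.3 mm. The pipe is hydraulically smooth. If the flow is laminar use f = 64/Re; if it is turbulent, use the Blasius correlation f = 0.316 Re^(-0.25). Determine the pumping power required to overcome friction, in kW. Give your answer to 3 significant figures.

ṁ = 80400 kg/h = 80400/3600 = 22.33 kg/s.
A = πD²/4 = π(0.0453)²/4 = 0.001612 m²; mean velocity V = ṁ/(ρA) = 22.33/(1250 · 0.001612) = 11.09 m/s.
Reynolds number Re = ρVD/μ = 1250 · 11.09 · 0.0453 / 0.578 = 1086.
Re < 2300 → laminar flow, so f = 64/Re = 64/1086 = 0.05893 (the turbulent correlation is not needed).
Darcy-Weisbach: ΔP = f(L/D)(ρV²/2) = 0.05893·(47.6/0.0453)·(1250·11.09²/2) = 0.05893·1051·7.681e+04 = 4.756e+06 Pa.
Q = ṁ/ρ = 22.33/1250 = 0.01787 m³/s.
Pumping power P = QΔP = 0.01787·4.756e+06 = 84970 W = 85.0 kW.

P ≈ 85.0 kW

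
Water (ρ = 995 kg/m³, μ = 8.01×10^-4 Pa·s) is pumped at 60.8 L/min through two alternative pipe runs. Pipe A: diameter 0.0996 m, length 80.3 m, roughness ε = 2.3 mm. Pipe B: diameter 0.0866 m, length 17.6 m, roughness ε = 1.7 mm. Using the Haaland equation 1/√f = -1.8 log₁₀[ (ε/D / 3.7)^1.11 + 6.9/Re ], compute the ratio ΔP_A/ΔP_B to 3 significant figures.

Pipe A: V = Q/A = 0.001013/0.007791 = 0.1301 m/s; Re = 1.609e+04; ε/D = 0.0231; Haaland → f = 0.05367; ΔP_A = f(L/D)(ρV²/2) = 364.2 Pa.
Pipe B: V = Q/A = 0.001013/0.00589 = 0.172 m/s; Re = 1.851e+04; ε/D = 0.0196; Haaland → f = 0.05041; ΔP_B = f(L/D)(ρV²/2) = 150.9 Pa.
ΔP_A/ΔP_B = 364.2/150.9 = 2.41.

ΔP_A/ΔP_B ≈ 2.41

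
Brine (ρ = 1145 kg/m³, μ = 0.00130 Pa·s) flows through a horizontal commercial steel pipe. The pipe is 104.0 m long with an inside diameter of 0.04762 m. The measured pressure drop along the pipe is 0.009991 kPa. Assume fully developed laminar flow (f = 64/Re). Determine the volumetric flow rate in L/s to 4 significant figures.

Q ≈ 0.009327 L/s

For laminar flow, f = 64/Re with Re = ρVD/μ, so Darcy-Weisbach reduces to ΔP = 32μLV/D². Solving for V: V = ΔP·D²/(32μL) = 9.991·(0.04762)²/(32·0.0013·104) = 0.005237 m/s.
Check: Re = ρVD/μ = 1145·0.005237·0.04762/0.0013 = 219.6 < 2300, so the laminar assumption holds.
Q = V·A = 0.005237·(π/4·0.04762²) = 9.327e-06 m³/s = 0.009327 L/s.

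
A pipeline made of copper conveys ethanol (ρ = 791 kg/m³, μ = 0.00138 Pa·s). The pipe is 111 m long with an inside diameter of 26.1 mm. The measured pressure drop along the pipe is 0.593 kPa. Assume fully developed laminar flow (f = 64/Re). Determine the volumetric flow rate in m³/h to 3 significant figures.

Q ≈ 0.159 m³/h

For laminar flow, f = 64/Re with Re = ρVD/μ, so Darcy-Weisbach reduces to ΔP = 32μLV/D². Solving for V: V = ΔP·D²/(32μL) = 593·(0.0261)²/(32·0.00138·111) = 0.08241 m/s.
Check: Re = ρVD/μ = 791·0.08241·0.0261/0.00138 = 1233 < 2300, so the laminar assumption holds.
Q = V·A = 0.08241·(π/4·0.0261²) = 4.409e-05 m³/s = 0.159 m³/h.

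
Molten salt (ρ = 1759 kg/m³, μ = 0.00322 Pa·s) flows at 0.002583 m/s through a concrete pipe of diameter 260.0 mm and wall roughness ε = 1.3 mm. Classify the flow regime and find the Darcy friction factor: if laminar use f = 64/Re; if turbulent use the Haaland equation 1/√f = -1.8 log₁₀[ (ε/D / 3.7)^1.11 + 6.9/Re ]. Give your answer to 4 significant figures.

Re = ρVD/μ = 1759·0.002583·0.26/0.00322 = 366.9.
Re < 2300 → laminar, so f = 64/Re = 0.1745 (roughness is irrelevant in laminar flow).

f ≈ 0.1745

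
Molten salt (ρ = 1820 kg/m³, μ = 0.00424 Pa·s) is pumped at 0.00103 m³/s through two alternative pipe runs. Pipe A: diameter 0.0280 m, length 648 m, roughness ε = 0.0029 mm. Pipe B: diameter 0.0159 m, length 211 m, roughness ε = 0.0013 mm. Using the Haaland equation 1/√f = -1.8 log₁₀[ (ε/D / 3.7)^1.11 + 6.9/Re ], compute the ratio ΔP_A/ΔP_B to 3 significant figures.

ΔP_A/ΔP_B ≈ 0.208

Pipe A: V = Q/A = 0.00103/0.0006158 = 1.673 m/s; Re = 2.01e+04; ε/D = 0.000104; Haaland → f = 0.02588; ΔP_A = f(L/D)(ρV²/2) = 1.525e+06 Pa.
Pipe B: V = Q/A = 0.00103/0.0001986 = 5.187 m/s; Re = 3.54e+04; ε/D = 8.18e-05; Haaland → f = 0.0226; ΔP_B = f(L/D)(ρV²/2) = 7.345e+06 Pa.
ΔP_A/ΔP_B = 1.525e+06/7.345e+06 = 0.208.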